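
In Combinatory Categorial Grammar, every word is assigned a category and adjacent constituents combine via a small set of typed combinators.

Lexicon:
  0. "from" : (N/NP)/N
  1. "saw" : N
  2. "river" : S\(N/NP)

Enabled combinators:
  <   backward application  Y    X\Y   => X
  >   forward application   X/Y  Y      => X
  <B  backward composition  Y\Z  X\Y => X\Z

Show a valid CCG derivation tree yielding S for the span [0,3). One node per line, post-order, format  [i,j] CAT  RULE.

[0,1] (N/NP)/N  lex  "from"
[1,2] N  lex  "saw"
[0,2] N/NP  >  k=1
[2,3] S\(N/NP)  lex  "river"
[0,3] S  <  k=2

[0,3] S   <
  [0,2] N/NP   >
    [0,1] "from" : (N/NP)/N
    [1,2] "saw" : N
  [2,3] "river" : S\(N/NP)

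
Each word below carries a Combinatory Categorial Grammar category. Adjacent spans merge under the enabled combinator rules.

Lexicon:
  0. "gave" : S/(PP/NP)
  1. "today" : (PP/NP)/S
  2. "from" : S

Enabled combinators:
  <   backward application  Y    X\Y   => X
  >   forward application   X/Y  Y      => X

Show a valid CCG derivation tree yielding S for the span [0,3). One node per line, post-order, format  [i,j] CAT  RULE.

[0,1] S/(PP/NP)  lex  "gave"
[1,2] (PP/NP)/S  lex  "today"
[2,3] S  lex  "from"
[1,3] PP/NP  >  k=2
[0,3] S  >  k=1

[0,3] S   >
  [0,1] "gave" : S/(PP/NP)
  [1,3] PP/NP   >
    [1,2] "today" : (PP/NP)/S
    [2,3] "from" : S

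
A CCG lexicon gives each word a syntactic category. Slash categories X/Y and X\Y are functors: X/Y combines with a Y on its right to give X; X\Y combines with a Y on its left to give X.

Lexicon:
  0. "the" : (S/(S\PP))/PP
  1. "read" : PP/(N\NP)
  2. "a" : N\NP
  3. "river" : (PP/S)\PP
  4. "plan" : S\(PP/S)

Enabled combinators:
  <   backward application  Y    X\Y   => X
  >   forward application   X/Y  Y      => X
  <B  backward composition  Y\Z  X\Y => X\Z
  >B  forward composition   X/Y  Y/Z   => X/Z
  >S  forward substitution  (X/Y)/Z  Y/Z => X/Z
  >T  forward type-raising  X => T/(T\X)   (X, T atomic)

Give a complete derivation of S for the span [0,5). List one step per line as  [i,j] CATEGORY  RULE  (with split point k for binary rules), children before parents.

[0,1] (S/(S\PP))/PP  lex  "the"
[1,2] PP/(N\NP)  lex  "read"
[2,3] N\NP  lex  "a"
[1,3] PP  >  k=2
[0,3] S/(S\PP)  >  k=1
[3,4] (PP/S)\PP  lex  "river"
[4,5] S\(PP/S)  lex  "plan"
[3,5] S\PP  <B  k=4
[0,5] S  >  k=3

[0,5] S   >
  [0,3] S/(S\PP)   >
    [0,1] "the" : (S/(S\PP))/PP
    [1,3] PP   >
      [1,2] "read" : PP/(N\NP)
      [2,3] "a" : N\NP
  [3,5] S\PP   <B
    [3,4] "river" : (PP/S)\PP
    [4,5] "plan" : S\(PP/S)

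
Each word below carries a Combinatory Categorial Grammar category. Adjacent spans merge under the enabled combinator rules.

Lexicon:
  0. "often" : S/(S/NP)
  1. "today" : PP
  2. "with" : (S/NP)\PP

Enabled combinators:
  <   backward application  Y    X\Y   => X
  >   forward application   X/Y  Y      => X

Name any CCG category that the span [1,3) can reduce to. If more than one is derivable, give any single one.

[0,3] S   >
  [0,1] "often" : S/(S/NP)
  [1,3] S/NP   <
    [1,2] "today" : PP
    [2,3] "with" : (S/NP)\PP

S/NP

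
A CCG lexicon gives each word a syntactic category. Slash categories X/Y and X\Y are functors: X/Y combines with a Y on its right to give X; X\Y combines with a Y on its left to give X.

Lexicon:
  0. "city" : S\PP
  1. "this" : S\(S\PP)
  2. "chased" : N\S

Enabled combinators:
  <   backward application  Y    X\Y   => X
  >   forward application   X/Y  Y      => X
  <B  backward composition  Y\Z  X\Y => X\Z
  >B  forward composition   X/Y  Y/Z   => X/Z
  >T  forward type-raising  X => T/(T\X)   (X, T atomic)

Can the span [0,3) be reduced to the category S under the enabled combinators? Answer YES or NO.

S\PP S\(S\PP) N\S
CKY chart[0,3] = {N, N/(N\N), NP/(NP\N), PP/(PP\N), S/(S\N)}; S ∉ chart

NO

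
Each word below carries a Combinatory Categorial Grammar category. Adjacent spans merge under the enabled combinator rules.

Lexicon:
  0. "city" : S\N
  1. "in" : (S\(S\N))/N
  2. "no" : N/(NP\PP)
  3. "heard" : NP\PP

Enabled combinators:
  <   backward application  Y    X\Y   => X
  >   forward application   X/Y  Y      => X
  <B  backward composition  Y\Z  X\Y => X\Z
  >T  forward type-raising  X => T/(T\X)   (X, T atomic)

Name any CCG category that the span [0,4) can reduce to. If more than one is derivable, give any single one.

[0,4] S   <
  [0,1] "city" : S\N
  [1,4] S\(S\N)   >
    [1,2] "in" : (S\(S\N))/N
    [2,4] N   >
      [2,3] "no" : N/(NP\PP)
      [3,4] "heard" : NP\PP

S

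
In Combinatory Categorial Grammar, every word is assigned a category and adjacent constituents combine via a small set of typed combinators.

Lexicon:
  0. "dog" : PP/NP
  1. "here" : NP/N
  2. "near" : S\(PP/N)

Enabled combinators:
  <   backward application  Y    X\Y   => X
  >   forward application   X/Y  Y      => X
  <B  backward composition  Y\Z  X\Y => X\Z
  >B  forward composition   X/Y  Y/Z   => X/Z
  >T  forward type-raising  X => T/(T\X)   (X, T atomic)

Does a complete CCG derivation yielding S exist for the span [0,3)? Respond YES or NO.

YES

[0,3] S   <
  [0,2] PP/N   >B
    [0,1] "dog" : PP/NP
    [1,2] "here" : NP/N
  [2,3] "near" : S\(PP/N)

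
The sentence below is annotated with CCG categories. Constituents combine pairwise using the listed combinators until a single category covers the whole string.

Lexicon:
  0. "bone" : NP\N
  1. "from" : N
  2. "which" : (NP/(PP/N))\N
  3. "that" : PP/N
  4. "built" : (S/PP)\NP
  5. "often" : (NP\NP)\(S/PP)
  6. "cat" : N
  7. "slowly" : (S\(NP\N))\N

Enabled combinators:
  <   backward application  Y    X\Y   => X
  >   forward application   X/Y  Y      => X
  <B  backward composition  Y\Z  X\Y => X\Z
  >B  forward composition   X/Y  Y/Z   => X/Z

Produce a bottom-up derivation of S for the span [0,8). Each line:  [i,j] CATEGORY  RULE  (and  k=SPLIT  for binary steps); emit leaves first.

[0,1] NP\N  lex  "bone"
[1,2] N  lex  "from"
[2,3] (NP/(PP/N))\N  lex  "which"
[1,3] NP/(PP/N)  <  k=2
[3,4] PP/N  lex  "that"
[1,4] NP  >  k=3
[4,5] (S/PP)\NP  lex  "built"
[1,5] S/PP  <  k=4
[5,6] (NP\NP)\(S/PP)  lex  "often"
[1,6] NP\NP  <  k=5
[0,6] NP\N  <B  k=1
[6,7] N  lex  "cat"
[7,8] (S\(NP\N))\N  lex  "slowly"
[6,8] S\(NP\N)  <  k=7
[0,8] S  <  k=6

[0,8] S   <
  [0,6] NP\N   <B
    [0,1] "bone" : NP\N
    [1,6] NP\NP   <
      [1,5] S/PP   <
        [1,4] NP   >
          [1,3] NP/(PP/N)   <
            [1,2] "from" : N
            [2,3] "which" : (NP/(PP/N))\N
          [3,4] "that" : PP/N
        [4,5] "built" : (S/PP)\NP
      [5,6] "often" : (NP\NP)\(S/PP)
  [6,8] S\(NP\N)   <
    [6,7] "cat" : N
    [7,8] "slowly" : (S\(NP\N))\N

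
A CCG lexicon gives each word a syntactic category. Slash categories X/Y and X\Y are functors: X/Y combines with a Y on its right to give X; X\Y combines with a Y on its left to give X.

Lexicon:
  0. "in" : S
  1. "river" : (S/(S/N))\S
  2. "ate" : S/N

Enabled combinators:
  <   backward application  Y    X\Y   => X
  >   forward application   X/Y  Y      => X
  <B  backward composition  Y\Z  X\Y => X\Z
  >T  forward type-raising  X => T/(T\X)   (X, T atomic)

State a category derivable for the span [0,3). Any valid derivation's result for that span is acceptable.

[0,3] S   >
  [0,2] S/(S/N)   <
    [0,1] "in" : S
    [1,2] "river" : (S/(S/N))\S
  [2,3] "ate" : S/N

S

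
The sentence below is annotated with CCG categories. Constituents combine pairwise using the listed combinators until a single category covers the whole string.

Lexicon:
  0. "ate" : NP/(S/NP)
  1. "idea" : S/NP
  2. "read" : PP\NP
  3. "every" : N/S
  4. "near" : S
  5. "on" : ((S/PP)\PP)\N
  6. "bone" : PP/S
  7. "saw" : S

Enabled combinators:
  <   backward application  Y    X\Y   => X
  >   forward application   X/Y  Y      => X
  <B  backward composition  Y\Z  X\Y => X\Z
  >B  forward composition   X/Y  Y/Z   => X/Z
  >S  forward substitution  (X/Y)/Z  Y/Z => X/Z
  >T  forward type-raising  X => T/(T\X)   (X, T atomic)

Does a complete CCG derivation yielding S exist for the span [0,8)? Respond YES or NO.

[0,8] S   >
  [0,6] S/PP   <
    [0,3] PP   <
      [0,2] NP   >
        [0,1] "ate" : NP/(S/NP)
        [1,2] "idea" : S/NP
      [2,3] "read" : PP\NP
    [3,6] (S/PP)\PP   <
      [3,5] N   >
        [3,4] "every" : N/S
        [4,5] "near" : S
      [5,6] "on" : ((S/PP)\PP)\N
  [6,8] PP   >
    [6,7] "bone" : PP/S
    [7,8] "saw" : S

YES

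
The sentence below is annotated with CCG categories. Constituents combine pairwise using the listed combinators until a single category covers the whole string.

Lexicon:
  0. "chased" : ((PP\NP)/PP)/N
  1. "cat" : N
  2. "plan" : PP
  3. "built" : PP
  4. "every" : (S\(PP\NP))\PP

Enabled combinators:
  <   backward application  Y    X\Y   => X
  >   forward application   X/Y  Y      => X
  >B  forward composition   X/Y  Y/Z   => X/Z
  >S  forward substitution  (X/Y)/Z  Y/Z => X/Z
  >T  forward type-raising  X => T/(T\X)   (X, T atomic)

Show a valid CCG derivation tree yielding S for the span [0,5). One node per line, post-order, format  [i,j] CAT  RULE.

[0,1] ((PP\NP)/PP)/N  lex  "chased"
[1,2] N  lex  "cat"
[0,2] (PP\NP)/PP  >  k=1
[2,3] PP  lex  "plan"
[0,3] PP\NP  >  k=2
[3,4] PP  lex  "built"
[4,5] (S\(PP\NP))\PP  lex  "every"
[3,5] S\(PP\NP)  <  k=4
[0,5] S  <  k=3

[0,5] S   <
  [0,3] PP\NP   >
    [0,2] (PP\NP)/PP   >
      [0,1] "chased" : ((PP\NP)/PP)/N
      [1,2] "cat" : N
    [2,3] "plan" : PP
  [3,5] S\(PP\NP)   <
    [3,4] "built" : PP
    [4,5] "every" : (S\(PP\NP))\PP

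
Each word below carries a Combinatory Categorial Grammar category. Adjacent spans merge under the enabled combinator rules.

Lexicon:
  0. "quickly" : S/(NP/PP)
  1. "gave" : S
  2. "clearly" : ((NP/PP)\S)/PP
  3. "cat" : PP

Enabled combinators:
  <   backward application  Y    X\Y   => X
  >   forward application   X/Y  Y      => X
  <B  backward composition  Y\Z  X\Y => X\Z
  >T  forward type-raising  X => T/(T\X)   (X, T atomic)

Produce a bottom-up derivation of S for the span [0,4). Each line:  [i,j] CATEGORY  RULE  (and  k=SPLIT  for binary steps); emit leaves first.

[0,1] S/(NP/PP)  lex  "quickly"
[1,2] S  lex  "gave"
[2,3] ((NP/PP)\S)/PP  lex  "clearly"
[3,4] PP  lex  "cat"
[2,4] (NP/PP)\S  >  k=3
[1,4] NP/PP  <  k=2
[0,4] S  >  k=1

[0,4] S   >
  [0,1] "quickly" : S/(NP/PP)
  [1,4] NP/PP   <
    [1,2] "gave" : S
    [2,4] (NP/PP)\S   >
      [2,3] "clearly" : ((NP/PP)\S)/PP
      [3,4] "cat" : PP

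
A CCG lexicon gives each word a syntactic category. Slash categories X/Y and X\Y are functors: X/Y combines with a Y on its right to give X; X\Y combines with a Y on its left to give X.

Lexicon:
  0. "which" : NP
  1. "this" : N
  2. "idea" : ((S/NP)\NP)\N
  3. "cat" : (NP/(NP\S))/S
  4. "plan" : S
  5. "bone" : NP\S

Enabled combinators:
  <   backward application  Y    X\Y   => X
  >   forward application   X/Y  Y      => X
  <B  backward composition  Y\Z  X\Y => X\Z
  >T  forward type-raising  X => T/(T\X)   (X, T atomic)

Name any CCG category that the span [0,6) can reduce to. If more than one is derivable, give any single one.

[0,6] S   >
  [0,3] S/NP   <
    [0,1] "which" : NP
    [1,3] (S/NP)\NP   <
      [1,2] "this" : N
      [2,3] "idea" : ((S/NP)\NP)\N
  [3,6] NP   >
    [3,5] NP/(NP\S)   >
      [3,4] "cat" : (NP/(NP\S))/S
      [4,5] "plan" : S
    [5,6] "bone" : NP\S

S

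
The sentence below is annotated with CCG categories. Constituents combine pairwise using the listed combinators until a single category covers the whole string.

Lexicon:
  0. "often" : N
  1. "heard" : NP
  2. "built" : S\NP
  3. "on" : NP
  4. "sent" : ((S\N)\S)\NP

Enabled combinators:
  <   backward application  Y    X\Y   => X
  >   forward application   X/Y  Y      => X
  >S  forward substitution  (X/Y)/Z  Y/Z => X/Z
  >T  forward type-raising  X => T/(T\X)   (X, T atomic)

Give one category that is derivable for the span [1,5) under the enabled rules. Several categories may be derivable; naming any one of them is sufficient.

S\N

[0,5] S   >
  [0,1] S/(S\N)   >T
    [0,1] "often" : N
  [1,5] S\N   <
    [1,3] S   >
      [1,2] S/(S\NP)   >T
        [1,2] "heard" : NP
      [2,3] "built" : S\NP
    [3,5] (S\N)\S   <
      [3,4] "on" : NP
      [4,5] "sent" : ((S\N)\S)\NP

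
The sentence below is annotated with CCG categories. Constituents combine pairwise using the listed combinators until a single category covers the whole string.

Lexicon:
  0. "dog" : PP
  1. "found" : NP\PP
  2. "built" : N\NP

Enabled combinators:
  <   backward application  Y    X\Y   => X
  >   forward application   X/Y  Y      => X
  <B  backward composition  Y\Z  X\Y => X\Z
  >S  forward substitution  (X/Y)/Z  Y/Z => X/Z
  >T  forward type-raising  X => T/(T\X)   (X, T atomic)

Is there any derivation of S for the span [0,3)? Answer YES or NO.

NO

PP NP\PP N\NP
CKY chart[0,3] = {N, N/(N\N), NP/(NP\N), PP/(PP\N), S/(S\N)}; S ∉ chart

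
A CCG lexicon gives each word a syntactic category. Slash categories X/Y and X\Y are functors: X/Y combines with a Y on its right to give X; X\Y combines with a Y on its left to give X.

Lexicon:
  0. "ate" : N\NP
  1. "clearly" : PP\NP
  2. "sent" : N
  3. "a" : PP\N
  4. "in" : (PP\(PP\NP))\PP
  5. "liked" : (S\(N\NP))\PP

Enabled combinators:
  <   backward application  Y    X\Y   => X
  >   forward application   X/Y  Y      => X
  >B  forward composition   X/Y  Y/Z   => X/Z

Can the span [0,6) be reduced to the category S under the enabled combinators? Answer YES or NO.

[0,6] S   <
  [0,1] "ate" : N\NP
  [1,6] S\(N\NP)   <
    [1,5] PP   <
      [1,2] "clearly" : PP\NP
      [2,5] PP\(PP\NP)   <
        [2,4] PP   <
          [2,3] "sent" : N
          [3,4] "a" : PP\N
        [4,5] "in" : (PP\(PP\NP))\PP
    [5,6] "liked" : (S\(N\NP))\PP

YES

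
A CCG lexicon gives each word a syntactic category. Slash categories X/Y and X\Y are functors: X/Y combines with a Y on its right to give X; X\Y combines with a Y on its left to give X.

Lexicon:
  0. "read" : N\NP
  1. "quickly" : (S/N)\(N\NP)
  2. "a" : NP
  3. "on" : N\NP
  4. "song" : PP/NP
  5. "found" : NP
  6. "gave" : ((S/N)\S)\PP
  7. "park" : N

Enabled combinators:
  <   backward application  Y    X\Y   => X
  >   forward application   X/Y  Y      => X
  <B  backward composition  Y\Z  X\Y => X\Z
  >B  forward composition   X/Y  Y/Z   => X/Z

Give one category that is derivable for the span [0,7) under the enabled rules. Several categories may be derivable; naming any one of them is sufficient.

[0,8] S   >
  [0,7] S/N   <
    [0,4] S   >
      [0,2] S/N   <
        [0,1] "read" : N\NP
        [1,2] "quickly" : (S/N)\(N\NP)
      [2,4] N   <
        [2,3] "a" : NP
        [3,4] "on" : N\NP
    [4,7] (S/N)\S   <
      [4,6] PP   >
        [4,5] "song" : PP/NP
        [5,6] "found" : NP
      [6,7] "gave" : ((S/N)\S)\PP
  [7,8] "park" : N

S/N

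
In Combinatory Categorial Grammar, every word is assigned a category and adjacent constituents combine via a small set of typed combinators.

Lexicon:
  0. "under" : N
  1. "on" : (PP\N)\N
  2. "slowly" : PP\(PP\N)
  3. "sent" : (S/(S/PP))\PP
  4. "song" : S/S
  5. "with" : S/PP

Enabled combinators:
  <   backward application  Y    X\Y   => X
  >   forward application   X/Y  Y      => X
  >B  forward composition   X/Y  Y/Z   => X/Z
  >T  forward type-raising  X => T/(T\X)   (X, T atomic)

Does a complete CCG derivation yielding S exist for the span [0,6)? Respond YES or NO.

[0,6] S   >
  [0,4] S/(S/PP)   <
    [0,3] PP   <
      [0,2] PP\N   <
        [0,1] "under" : N
        [1,2] "on" : (PP\N)\N
      [2,3] "slowly" : PP\(PP\N)
    [3,4] "sent" : (S/(S/PP))\PP
  [4,6] S/PP   >B
    [4,5] "song" : S/S
    [5,6] "with" : S/PP

YES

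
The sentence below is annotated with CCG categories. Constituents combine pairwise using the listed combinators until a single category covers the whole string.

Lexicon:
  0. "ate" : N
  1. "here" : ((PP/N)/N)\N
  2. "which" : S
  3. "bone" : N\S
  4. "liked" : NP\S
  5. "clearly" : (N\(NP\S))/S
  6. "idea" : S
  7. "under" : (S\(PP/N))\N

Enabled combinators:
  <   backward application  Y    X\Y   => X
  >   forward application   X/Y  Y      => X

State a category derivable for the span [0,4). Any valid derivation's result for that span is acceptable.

PP/N

[0,8] S   <
  [0,4] PP/N   >
    [0,2] (PP/N)/N   <
      [0,1] "ate" : N
      [1,2] "here" : ((PP/N)/N)\N
    [2,4] N   <
      [2,3] "which" : S
      [3,4] "bone" : N\S
  [4,8] S\(PP/N)   <
    [4,7] N   <
      [4,5] "liked" : NP\S
      [5,7] N\(NP\S)   >
        [5,6] "clearly" : (N\(NP\S))/S
        [6,7] "idea" : S
    [7,8] "under" : (S\(PP/N))\N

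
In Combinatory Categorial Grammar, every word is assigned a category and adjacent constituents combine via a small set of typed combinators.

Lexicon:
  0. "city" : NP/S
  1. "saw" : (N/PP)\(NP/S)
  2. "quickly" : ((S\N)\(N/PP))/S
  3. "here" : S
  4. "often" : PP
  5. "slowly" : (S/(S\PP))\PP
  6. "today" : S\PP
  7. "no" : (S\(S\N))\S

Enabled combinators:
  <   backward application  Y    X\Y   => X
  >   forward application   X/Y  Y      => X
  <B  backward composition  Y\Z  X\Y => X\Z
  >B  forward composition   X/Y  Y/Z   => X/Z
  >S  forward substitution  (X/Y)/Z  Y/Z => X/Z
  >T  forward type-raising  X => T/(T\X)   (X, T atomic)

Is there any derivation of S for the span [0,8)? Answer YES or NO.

[0,8] S   <
  [0,4] S\N   <
    [0,2] N/PP   <
      [0,1] "city" : NP/S
      [1,2] "saw" : (N/PP)\(NP/S)
    [2,4] (S\N)\(N/PP)   >
      [2,3] "quickly" : ((S\N)\(N/PP))/S
      [3,4] "here" : S
  [4,8] S\(S\N)   <
    [4,7] S   >
      [4,6] S/(S\PP)   <
        [4,5] "often" : PP
        [5,6] "slowly" : (S/(S\PP))\PP
      [6,7] "today" : S\PP
    [7,8] "no" : (S\(S\N))\S

YES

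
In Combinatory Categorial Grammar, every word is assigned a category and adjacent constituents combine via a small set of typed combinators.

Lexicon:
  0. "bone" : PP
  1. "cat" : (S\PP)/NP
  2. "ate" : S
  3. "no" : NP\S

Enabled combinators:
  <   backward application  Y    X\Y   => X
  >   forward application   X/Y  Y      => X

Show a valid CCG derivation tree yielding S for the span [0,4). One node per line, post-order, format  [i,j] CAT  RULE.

[0,4] S   <
  [0,1] "bone" : PP
  [1,4] S\PP   >
    [1,2] "cat" : (S\PP)/NP
    [2,4] NP   <
      [2,3] "ate" : S
      [3,4] "no" : NP\S

[0,1] PP  lex  "bone"
[1,2] (S\PP)/NP  lex  "cat"
[2,3] S  lex  "ate"
[3,4] NP\S  lex  "no"
[2,4] NP  <  k=3
[1,4] S\PP  >  k=2
[0,4] S  <  k=1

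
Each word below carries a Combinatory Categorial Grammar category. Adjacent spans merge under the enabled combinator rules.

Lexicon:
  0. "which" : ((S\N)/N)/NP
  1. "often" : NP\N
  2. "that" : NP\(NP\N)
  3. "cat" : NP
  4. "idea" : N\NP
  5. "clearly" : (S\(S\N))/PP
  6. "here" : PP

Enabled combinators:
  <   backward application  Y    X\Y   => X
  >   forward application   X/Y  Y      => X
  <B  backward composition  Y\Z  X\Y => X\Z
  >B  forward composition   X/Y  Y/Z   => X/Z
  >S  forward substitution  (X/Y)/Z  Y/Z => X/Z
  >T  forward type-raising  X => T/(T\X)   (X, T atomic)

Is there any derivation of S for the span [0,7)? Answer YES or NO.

[0,7] S   <
  [0,5] S\N   >
    [0,3] (S\N)/N   >
      [0,1] "which" : ((S\N)/N)/NP
      [1,3] NP   <
        [1,2] "often" : NP\N
        [2,3] "that" : NP\(NP\N)
    [3,5] N   <
      [3,4] "cat" : NP
      [4,5] "idea" : N\NP
  [5,7] S\(S\N)   >
    [5,6] "clearly" : (S\(S\N))/PP
    [6,7] "here" : PP

YES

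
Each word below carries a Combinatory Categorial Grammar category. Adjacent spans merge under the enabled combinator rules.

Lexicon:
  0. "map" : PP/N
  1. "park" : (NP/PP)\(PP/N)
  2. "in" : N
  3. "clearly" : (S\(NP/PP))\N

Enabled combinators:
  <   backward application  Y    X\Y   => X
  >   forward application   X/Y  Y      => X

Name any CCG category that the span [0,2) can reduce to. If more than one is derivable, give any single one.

NP/PP

[0,4] S   <
  [0,2] NP/PP   <
    [0,1] "map" : PP/N
    [1,2] "park" : (NP/PP)\(PP/N)
  [2,4] S\(NP/PP)   <
    [2,3] "in" : N
    [3,4] "clearly" : (S\(NP/PP))\N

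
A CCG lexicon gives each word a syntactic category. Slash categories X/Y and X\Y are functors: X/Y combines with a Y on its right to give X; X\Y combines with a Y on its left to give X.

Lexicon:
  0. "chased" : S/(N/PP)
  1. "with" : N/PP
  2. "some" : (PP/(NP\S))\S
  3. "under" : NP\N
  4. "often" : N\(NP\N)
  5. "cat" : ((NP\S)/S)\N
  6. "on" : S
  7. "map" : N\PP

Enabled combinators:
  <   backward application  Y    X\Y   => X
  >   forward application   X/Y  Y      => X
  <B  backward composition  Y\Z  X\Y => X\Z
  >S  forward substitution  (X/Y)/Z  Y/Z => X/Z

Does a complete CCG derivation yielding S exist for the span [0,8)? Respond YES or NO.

NO

S/(N/PP) N/PP (PP/(NP\S))\S NP\N N\(NP\N) ((NP\S)/S)\N S N\PP
CKY chart[0,8] = {N}; S ∉ chart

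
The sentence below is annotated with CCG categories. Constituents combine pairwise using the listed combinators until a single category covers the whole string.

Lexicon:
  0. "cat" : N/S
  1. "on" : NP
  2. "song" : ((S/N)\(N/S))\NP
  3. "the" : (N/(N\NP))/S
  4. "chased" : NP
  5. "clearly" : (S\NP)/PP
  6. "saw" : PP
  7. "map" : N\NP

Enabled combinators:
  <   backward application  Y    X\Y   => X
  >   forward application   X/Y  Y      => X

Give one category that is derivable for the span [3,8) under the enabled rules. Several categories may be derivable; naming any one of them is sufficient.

N

[0,8] S   >
  [0,3] S/N   <
    [0,1] "cat" : N/S
    [1,3] (S/N)\(N/S)   <
      [1,2] "on" : NP
      [2,3] "song" : ((S/N)\(N/S))\NP
  [3,8] N   >
    [3,7] N/(N\NP)   >
      [3,4] "the" : (N/(N\NP))/S
      [4,7] S   <
        [4,5] "chased" : NP
        [5,7] S\NP   >
          [5,6] "clearly" : (S\NP)/PP
          [6,7] "saw" : PP
    [7,8] "map" : N\NP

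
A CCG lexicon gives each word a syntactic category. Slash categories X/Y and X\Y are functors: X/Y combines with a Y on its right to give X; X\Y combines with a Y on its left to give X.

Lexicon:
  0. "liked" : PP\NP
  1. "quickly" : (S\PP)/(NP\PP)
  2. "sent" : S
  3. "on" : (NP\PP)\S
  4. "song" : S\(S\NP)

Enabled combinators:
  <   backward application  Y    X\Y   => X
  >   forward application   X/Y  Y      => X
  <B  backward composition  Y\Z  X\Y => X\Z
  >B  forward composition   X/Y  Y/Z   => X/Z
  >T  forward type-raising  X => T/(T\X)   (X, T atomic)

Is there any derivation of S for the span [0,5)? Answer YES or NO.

[0,5] S   <
  [0,4] S\NP   <B
    [0,1] "liked" : PP\NP
    [1,4] S\PP   >
      [1,2] "quickly" : (S\PP)/(NP\PP)
      [2,4] NP\PP   <
        [2,3] "sent" : S
        [3,4] "on" : (NP\PP)\S
  [4,5] "song" : S\(S\NP)

YES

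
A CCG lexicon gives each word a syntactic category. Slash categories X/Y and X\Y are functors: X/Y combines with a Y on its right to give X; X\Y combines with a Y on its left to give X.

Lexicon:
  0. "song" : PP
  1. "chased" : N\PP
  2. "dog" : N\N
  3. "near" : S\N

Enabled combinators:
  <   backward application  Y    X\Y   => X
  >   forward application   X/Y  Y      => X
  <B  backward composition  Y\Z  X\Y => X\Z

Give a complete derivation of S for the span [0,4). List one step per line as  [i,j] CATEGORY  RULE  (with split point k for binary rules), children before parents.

[0,1] PP  lex  "song"
[1,2] N\PP  lex  "chased"
[2,3] N\N  lex  "dog"
[1,3] N\PP  <B  k=2
[0,3] N  <  k=1
[3,4] S\N  lex  "near"
[0,4] S  <  k=3

[0,4] S   <
  [0,3] N   <
    [0,1] "song" : PP
    [1,3] N\PP   <B
      [1,2] "chased" : N\PP
      [2,3] "dog" : N\N
  [3,4] "near" : S\N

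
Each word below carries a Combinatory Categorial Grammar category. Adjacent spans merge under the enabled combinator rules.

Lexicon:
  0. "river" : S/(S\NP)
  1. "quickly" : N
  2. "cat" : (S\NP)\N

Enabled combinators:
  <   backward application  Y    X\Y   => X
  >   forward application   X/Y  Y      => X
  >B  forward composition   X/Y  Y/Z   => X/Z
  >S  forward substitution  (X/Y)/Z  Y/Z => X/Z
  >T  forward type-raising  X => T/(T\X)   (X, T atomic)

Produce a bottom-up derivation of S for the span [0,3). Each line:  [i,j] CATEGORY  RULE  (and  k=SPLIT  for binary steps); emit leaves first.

[0,3] S   >
  [0,1] "river" : S/(S\NP)
  [1,3] S\NP   <
    [1,2] "quickly" : N
    [2,3] "cat" : (S\NP)\N

[0,1] S/(S\NP)  lex  "river"
[1,2] N  lex  "quickly"
[2,3] (S\NP)\N  lex  "cat"
[1,3] S\NP  <  k=2
[0,3] S  >  k=1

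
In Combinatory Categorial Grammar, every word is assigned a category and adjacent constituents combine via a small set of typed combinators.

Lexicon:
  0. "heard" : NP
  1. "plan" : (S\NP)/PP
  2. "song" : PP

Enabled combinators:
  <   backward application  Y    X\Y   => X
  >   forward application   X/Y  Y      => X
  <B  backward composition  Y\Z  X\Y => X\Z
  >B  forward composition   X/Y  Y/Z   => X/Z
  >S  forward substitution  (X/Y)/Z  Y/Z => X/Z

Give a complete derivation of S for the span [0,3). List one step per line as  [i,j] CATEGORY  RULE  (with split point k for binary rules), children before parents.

[0,3] S   <
  [0,1] "heard" : NP
  [1,3] S\NP   >
    [1,2] "plan" : (S\NP)/PP
    [2,3] "song" : PP

[0,1] NP  lex  "heard"
[1,2] (S\NP)/PP  lex  "plan"
[2,3] PP  lex  "song"
[1,3] S\NP  >  k=2
[0,3] S  <  k=1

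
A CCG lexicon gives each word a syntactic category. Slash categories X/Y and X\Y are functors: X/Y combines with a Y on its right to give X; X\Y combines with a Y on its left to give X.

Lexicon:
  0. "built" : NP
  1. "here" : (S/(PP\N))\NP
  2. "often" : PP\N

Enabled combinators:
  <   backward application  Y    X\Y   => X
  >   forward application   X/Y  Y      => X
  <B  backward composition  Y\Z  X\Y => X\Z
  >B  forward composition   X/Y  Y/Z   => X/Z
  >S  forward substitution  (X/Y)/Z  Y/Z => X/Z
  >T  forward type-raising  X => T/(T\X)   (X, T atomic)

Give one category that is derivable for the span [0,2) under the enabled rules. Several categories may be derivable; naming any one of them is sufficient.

[0,3] S   >
  [0,2] S/(PP\N)   <
    [0,1] "built" : NP
    [1,2] "here" : (S/(PP\N))\NP
  [2,3] "often" : PP\N

S/(PP\N)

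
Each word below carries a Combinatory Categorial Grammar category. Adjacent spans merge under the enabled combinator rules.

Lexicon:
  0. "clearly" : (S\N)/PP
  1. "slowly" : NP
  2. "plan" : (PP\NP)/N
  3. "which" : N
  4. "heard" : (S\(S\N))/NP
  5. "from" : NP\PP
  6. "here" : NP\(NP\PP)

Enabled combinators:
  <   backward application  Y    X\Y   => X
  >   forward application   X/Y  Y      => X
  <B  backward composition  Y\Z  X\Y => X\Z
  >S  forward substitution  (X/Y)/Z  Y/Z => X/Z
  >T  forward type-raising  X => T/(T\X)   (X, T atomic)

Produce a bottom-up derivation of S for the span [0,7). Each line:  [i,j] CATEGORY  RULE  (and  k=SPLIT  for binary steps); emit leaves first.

[0,1] (S\N)/PP  lex  "clearly"
[1,2] NP  lex  "slowly"
[1,2] PP/(PP\NP)  >T
[2,3] (PP\NP)/N  lex  "plan"
[3,4] N  lex  "which"
[2,4] PP\NP  >  k=3
[1,4] PP  >  k=2
[0,4] S\N  >  k=1
[4,5] (S\(S\N))/NP  lex  "heard"
[5,6] NP\PP  lex  "from"
[6,7] NP\(NP\PP)  lex  "here"
[5,7] NP  <  k=6
[4,7] S\(S\N)  >  k=5
[0,7] S  <  k=4

[0,7] S   <
  [0,4] S\N   >
    [0,1] "clearly" : (S\N)/PP
    [1,4] PP   >
      [1,2] PP/(PP\NP)   >T
        [1,2] "slowly" : NP
      [2,4] PP\NP   >
        [2,3] "plan" : (PP\NP)/N
        [3,4] "which" : N
  [4,7] S\(S\N)   >
    [4,5] "heard" : (S\(S\N))/NP
    [5,7] NP   <
      [5,6] "from" : NP\PP
      [6,7] "here" : NP\(NP\PP)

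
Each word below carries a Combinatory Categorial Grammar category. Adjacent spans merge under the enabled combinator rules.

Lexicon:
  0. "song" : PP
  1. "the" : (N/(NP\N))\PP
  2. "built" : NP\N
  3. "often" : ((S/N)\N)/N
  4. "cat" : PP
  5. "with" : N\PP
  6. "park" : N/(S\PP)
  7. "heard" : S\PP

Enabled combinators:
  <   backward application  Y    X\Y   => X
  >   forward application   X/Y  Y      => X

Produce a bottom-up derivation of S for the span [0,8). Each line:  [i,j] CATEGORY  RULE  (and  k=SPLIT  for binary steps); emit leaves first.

[0,8] S   >
  [0,6] S/N   <
    [0,3] N   >
      [0,2] N/(NP\N)   <
        [0,1] "song" : PP
        [1,2] "the" : (N/(NP\N))\PP
      [2,3] "built" : NP\N
    [3,6] (S/N)\N   >
      [3,4] "often" : ((S/N)\N)/N
      [4,6] N   <
        [4,5] "cat" : PP
        [5,6] "with" : N\PP
  [6,8] N   >
    [6,7] "park" : N/(S\PP)
    [7,8] "heard" : S\PP

[0,1] PP  lex  "song"
[1,2] (N/(NP\N))\PP  lex  "the"
[0,2] N/(NP\N)  <  k=1
[2,3] NP\N  lex  "built"
[0,3] N  >  k=2
[3,4] ((S/N)\N)/N  lex  "often"
[4,5] PP  lex  "cat"
[5,6] N\PP  lex  "with"
[4,6] N  <  k=5
[3,6] (S/N)\N  >  k=4
[0,6] S/N  <  k=3
[6,7] N/(S\PP)  lex  "park"
[7,8] S\PP  lex  "heard"
[6,8] N  >  k=7
[0,8] S  >  k=6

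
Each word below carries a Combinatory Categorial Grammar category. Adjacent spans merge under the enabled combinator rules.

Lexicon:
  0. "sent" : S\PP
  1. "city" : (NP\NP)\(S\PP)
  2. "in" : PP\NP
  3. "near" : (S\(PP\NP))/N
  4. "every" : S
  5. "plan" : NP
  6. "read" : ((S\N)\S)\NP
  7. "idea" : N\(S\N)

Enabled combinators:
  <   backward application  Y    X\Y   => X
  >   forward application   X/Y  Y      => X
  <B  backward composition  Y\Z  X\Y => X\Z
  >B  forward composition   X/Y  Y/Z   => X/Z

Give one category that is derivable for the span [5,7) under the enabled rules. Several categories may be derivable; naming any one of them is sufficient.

[0,8] S   <
  [0,3] PP\NP   <B
    [0,2] NP\NP   <
      [0,1] "sent" : S\PP
      [1,2] "city" : (NP\NP)\(S\PP)
    [2,3] "in" : PP\NP
  [3,8] S\(PP\NP)   >
    [3,4] "near" : (S\(PP\NP))/N
    [4,8] N   <
      [4,7] S\N   <
        [4,5] "every" : S
        [5,7] (S\N)\S   <
          [5,6] "plan" : NP
          [6,7] "read" : ((S\N)\S)\NP
      [7,8] "idea" : N\(S\N)

(S\N)\S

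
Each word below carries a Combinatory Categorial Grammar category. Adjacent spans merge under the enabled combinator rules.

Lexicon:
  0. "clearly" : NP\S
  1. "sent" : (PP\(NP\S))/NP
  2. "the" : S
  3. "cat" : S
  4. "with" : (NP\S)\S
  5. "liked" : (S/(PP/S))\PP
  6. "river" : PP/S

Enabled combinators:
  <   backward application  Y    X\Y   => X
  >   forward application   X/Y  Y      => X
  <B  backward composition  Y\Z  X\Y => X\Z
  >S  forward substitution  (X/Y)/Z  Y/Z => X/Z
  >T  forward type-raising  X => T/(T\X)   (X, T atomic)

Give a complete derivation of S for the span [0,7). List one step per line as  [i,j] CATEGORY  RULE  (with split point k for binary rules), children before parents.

[0,7] S   >
  [0,6] S/(PP/S)   <
    [0,5] PP   <
      [0,1] "clearly" : NP\S
      [1,5] PP\(NP\S)   >
        [1,2] "sent" : (PP\(NP\S))/NP
        [2,5] NP   >
          [2,3] NP/(NP\S)   >T
            [2,3] "the" : S
          [3,5] NP\S   <
            [3,4] "cat" : S
            [4,5] "with" : (NP\S)\S
    [5,6] "liked" : (S/(PP/S))\PP
  [6,7] "river" : PP/S

[0,1] NP\S  lex  "clearly"
[1,2] (PP\(NP\S))/NP  lex  "sent"
[2,3] S  lex  "the"
[2,3] NP/(NP\S)  >T
[3,4] S  lex  "cat"
[4,5] (NP\S)\S  lex  "with"
[3,5] NP\S  <  k=4
[2,5] NP  >  k=3
[1,5] PP\(NP\S)  >  k=2
[0,5] PP  <  k=1
[5,6] (S/(PP/S))\PP  lex  "liked"
[0,6] S/(PP/S)  <  k=5
[6,7] PP/S  lex  "river"
[0,7] S  >  k=6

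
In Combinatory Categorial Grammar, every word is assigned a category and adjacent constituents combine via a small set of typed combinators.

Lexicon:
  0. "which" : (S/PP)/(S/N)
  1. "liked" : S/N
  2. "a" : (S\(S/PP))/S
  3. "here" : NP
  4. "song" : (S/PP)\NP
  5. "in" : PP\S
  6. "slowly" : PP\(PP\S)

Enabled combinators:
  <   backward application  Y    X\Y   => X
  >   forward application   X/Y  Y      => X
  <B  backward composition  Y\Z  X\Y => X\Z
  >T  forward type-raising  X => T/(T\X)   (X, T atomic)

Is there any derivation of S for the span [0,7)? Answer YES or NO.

[0,7] S   <
  [0,2] S/PP   >
    [0,1] "which" : (S/PP)/(S/N)
    [1,2] "liked" : S/N
  [2,7] S\(S/PP)   >
    [2,3] "a" : (S\(S/PP))/S
    [3,7] S   >
      [3,5] S/PP   <
        [3,4] "here" : NP
        [4,5] "song" : (S/PP)\NP
      [5,7] PP   <
        [5,6] "in" : PP\S
        [6,7] "slowly" : PP\(PP\S)

YES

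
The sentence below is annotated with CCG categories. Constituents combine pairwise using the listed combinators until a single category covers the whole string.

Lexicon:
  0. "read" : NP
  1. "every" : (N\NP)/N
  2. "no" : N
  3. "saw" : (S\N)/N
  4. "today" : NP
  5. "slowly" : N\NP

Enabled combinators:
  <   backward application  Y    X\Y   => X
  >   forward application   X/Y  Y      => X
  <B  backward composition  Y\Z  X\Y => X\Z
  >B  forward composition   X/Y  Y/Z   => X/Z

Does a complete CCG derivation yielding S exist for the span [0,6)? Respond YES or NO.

[0,6] S   <
  [0,3] N   <
    [0,1] "read" : NP
    [1,3] N\NP   >
      [1,2] "every" : (N\NP)/N
      [2,3] "no" : N
  [3,6] S\N   >
    [3,4] "saw" : (S\N)/N
    [4,6] N   <
      [4,5] "today" : NP
      [5,6] "slowly" : N\NP

YES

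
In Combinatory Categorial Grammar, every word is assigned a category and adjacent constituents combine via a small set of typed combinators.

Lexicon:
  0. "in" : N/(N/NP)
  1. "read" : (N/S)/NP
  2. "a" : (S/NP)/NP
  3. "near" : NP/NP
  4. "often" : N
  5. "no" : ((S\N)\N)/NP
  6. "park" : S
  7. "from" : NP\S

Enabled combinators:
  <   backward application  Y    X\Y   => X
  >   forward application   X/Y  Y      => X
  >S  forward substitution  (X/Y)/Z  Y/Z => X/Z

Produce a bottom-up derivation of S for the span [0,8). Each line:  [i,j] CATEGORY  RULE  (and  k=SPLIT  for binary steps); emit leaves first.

[0,1] N/(N/NP)  lex  "in"
[1,2] (N/S)/NP  lex  "read"
[2,3] (S/NP)/NP  lex  "a"
[3,4] NP/NP  lex  "near"
[2,4] S/NP  >S  k=3
[1,4] N/NP  >S  k=2
[0,4] N  >  k=1
[4,5] N  lex  "often"
[5,6] ((S\N)\N)/NP  lex  "no"
[6,7] S  lex  "park"
[7,8] NP\S  lex  "from"
[6,8] NP  <  k=7
[5,8] (S\N)\N  >  k=6
[4,8] S\N  <  k=5
[0,8] S  <  k=4

[0,8] S   <
  [0,4] N   >
    [0,1] "in" : N/(N/NP)
    [1,4] N/NP   >S
      [1,2] "read" : (N/S)/NP
      [2,4] S/NP   >S
        [2,3] "a" : (S/NP)/NP
        [3,4] "near" : NP/NP
  [4,8] S\N   <
    [4,5] "often" : N
    [5,8] (S\N)\N   >
      [5,6] "no" : ((S\N)\N)/NP
      [6,8] NP   <
        [6,7] "park" : S
        [7,8] "from" : NP\S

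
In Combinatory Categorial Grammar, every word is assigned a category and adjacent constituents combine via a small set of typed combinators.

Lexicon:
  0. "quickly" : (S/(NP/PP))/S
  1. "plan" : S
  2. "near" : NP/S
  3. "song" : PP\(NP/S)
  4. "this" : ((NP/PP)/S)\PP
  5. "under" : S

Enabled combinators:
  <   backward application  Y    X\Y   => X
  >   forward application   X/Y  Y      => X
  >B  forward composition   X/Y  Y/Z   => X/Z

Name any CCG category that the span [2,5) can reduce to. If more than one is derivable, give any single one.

[0,6] S   >
  [0,2] S/(NP/PP)   >
    [0,1] "quickly" : (S/(NP/PP))/S
    [1,2] "plan" : S
  [2,6] NP/PP   >
    [2,5] (NP/PP)/S   <
      [2,4] PP   <
        [2,3] "near" : NP/S
        [3,4] "song" : PP\(NP/S)
      [4,5] "this" : ((NP/PP)/S)\PP
    [5,6] "under" : S

(NP/PP)/S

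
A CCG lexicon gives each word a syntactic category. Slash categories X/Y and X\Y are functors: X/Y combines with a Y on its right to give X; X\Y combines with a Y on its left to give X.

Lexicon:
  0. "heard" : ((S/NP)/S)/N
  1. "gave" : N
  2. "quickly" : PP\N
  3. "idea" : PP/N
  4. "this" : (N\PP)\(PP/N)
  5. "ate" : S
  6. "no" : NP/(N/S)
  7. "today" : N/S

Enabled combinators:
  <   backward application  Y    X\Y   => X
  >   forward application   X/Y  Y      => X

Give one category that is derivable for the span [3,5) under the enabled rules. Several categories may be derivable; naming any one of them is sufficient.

N\PP

[0,8] S   >
  [0,6] S/NP   >
    [0,5] (S/NP)/S   >
      [0,1] "heard" : ((S/NP)/S)/N
      [1,5] N   <
        [1,3] PP   <
          [1,2] "gave" : N
          [2,3] "quickly" : PP\N
        [3,5] N\PP   <
          [3,4] "idea" : PP/N
          [4,5] "this" : (N\PP)\(PP/N)
    [5,6] "ate" : S
  [6,8] NP   >
    [6,7] "no" : NP/(N/S)
    [7,8] "today" : N/S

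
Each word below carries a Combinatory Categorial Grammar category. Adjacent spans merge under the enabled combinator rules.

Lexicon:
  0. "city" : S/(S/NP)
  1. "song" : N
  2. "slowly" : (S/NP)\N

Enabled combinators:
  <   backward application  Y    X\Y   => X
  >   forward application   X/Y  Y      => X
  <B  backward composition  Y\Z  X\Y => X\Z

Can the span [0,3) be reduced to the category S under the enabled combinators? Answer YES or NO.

[0,3] S   >
  [0,1] "city" : S/(S/NP)
  [1,3] S/NP   <
    [1,2] "song" : N
    [2,3] "slowly" : (S/NP)\N

YES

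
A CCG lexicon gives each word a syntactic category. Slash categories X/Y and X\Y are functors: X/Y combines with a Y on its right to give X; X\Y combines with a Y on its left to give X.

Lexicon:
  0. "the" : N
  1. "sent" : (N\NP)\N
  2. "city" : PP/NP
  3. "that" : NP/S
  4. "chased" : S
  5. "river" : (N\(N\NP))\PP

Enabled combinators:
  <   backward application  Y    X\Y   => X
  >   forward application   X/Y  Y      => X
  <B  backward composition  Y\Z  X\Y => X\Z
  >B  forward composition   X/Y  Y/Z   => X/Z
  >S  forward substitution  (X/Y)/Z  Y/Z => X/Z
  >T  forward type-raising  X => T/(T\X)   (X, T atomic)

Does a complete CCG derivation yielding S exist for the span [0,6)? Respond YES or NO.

N (N\NP)\N PP/NP NP/S S (N\(N\NP))\PP
CKY chart[0,6] = {N, N/(N\N), NP/(NP\N), PP/(PP\N), S/(S\N)}; S ∉ chart

NO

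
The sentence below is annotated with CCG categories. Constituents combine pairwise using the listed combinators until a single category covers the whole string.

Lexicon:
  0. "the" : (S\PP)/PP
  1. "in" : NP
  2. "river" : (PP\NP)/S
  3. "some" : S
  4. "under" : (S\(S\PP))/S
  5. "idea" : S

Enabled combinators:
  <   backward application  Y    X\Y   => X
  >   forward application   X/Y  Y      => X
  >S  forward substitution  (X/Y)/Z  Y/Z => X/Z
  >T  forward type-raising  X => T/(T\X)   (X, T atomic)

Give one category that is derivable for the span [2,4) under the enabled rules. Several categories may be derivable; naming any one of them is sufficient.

[0,6] S   <
  [0,4] S\PP   >
    [0,1] "the" : (S\PP)/PP
    [1,4] PP   <
      [1,2] "in" : NP
      [2,4] PP\NP   >
        [2,3] "river" : (PP\NP)/S
        [3,4] "some" : S
  [4,6] S\(S\PP)   >
    [4,5] "under" : (S\(S\PP))/S
    [5,6] "idea" : S

PP\NP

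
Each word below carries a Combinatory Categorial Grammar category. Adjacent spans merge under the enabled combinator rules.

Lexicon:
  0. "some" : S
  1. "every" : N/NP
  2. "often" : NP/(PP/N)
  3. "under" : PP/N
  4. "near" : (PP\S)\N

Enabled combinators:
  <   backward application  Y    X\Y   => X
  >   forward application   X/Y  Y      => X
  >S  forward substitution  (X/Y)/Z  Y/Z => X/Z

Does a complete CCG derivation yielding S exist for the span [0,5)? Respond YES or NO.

NO

S N/NP NP/(PP/N) PP/N (PP\S)\N
CKY chart[0,5] = {PP}; S ∉ chart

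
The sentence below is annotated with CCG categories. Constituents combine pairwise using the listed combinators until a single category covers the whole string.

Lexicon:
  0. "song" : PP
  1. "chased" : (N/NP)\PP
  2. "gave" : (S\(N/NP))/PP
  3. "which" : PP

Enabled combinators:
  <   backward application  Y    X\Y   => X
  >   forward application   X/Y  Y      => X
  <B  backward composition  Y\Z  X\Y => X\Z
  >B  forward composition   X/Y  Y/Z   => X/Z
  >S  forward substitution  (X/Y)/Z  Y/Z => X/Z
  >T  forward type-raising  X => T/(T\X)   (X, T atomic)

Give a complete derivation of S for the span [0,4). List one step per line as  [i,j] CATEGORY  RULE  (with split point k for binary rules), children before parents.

[0,4] S   <
  [0,2] N/NP   <
    [0,1] "song" : PP
    [1,2] "chased" : (N/NP)\PP
  [2,4] S\(N/NP)   >
    [2,3] "gave" : (S\(N/NP))/PP
    [3,4] "which" : PP

[0,1] PP  lex  "song"
[1,2] (N/NP)\PP  lex  "chased"
[0,2] N/NP  <  k=1
[2,3] (S\(N/NP))/PP  lex  "gave"
[3,4] PP  lex  "which"
[2,4] S\(N/NP)  >  k=3
[0,4] S  <  k=2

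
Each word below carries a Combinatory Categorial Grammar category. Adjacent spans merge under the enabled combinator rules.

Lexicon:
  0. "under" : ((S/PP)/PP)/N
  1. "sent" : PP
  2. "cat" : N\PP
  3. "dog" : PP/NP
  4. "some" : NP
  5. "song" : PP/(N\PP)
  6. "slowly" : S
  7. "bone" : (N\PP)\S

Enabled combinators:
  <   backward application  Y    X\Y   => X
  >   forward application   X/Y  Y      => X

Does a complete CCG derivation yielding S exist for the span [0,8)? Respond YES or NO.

[0,8] S   >
  [0,5] S/PP   >
    [0,3] (S/PP)/PP   >
      [0,1] "under" : ((S/PP)/PP)/N
      [1,3] N   <
        [1,2] "sent" : PP
        [2,3] "cat" : N\PP
    [3,5] PP   >
      [3,4] "dog" : PP/NP
      [4,5] "some" : NP
  [5,8] PP   >
    [5,6] "song" : PP/(N\PP)
    [6,8] N\PP   <
      [6,7] "slowly" : S
      [7,8] "bone" : (N\PP)\S

YES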